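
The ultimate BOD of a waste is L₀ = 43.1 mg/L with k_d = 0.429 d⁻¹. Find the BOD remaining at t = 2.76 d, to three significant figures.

L ≈ 13.2 mg/L

L_t = L₀ e^(−k_d t) = 43.1 × e^(−0.429×2.76) = 43.1 × 0.3060 = 13.19 mg/L.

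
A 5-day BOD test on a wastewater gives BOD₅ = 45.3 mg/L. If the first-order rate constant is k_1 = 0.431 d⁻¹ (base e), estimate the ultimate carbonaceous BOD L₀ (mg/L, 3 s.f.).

BOD₅ = L₀(1 − e^(−5k_1)) ⇒ L₀ = BOD₅ / (1 − e^(−5×0.431))
= 45.3 / (1 − 0.1159) = 45.3 / 0.8841 = 51.24 mg/L.

L₀ ≈ 51.2 mg/L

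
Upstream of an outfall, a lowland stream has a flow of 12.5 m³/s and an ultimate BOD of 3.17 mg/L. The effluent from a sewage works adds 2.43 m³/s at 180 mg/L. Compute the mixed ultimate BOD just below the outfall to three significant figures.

Flow-weighted mixing: C = (Q_r C_r + Q_w C_w)/(Q_r + Q_w)
= (12.5×3.17 + 2.43×180)/(12.5 + 2.43) = 477.0/14.93 = 31.95 mg/L.

32.0 mg/L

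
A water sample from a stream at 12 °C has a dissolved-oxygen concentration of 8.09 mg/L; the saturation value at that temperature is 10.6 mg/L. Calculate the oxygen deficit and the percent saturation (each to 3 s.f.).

D ≈ 2.51 mg/L; 76.3 % saturation

D = C_s − C = 10.6 − 8.09 = 2.51 mg/L.
% saturation = 8.09/10.6 × 100 = 76.3 %.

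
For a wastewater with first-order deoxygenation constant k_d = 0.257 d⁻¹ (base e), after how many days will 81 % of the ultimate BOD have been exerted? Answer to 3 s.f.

t ≈ 6.46 d

y/L₀ = 1 − e^(−k_d t) = 0.81 ⇒ e^(−k_d t) = 0.190
t = −ln(0.190) / 0.257 = 1.661 / 0.257 = 6.462 d.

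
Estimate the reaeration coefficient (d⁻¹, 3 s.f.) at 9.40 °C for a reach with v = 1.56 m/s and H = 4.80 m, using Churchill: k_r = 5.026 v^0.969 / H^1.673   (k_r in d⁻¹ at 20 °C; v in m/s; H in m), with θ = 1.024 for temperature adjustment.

k_r ≈ 0.436 d⁻¹

k_r(20) = 5.026 × 1.56^0.969 / 4.80^1.673 = 5.026 × 1.539 / 13.79 = 0.5606 d⁻¹.
k_r(9.40) = 0.5606 × 1.024^(9.40−20) = 0.5606 × 0.7777 = 0.4360 d⁻¹.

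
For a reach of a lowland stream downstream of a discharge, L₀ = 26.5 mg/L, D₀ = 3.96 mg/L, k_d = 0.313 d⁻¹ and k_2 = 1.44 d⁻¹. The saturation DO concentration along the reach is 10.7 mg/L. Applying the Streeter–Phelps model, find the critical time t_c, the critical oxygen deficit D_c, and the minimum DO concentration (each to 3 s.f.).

t_c ≈ 0.669 d; D_c ≈ 4.67 mg/L; min DO ≈ 6.03 mg/L

At the critical point dD/dt = 0, so k_d L₀ e^(−k_d t) = k_2 D. Substituting D(t) from the Streeter–Phelps equation and solving for t gives
t_c = ln[(k_2/k_d)(1 − D₀(k_2−k_d)/(k_d L₀))] / (k_2−k_d).
Here k_2−k_d = 1.127 d⁻¹ and 1 − D₀(k_2−k_d)/(k_d L₀) = 1 − 3.96×1.127/(0.313×26.5) = 0.4619, so
t_c = ln(4.601 × 0.4619) / 1.127 = 0.7539 / 1.127 = 0.6689 d.
L(t_c) = L₀ e^(−k_d t_c) = 26.5 × 0.8111 = 21.49 mg/L, and at the critical point k_2 D_c = k_d L, so D_c = (0.313/1.44) × 21.49 = 4.672 mg/L.
Minimum DO = C_s − D_c = 10.7 − 4.672 = 6.028 mg/L.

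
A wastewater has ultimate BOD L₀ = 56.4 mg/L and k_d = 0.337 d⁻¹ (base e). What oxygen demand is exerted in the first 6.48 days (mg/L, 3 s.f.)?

y ≈ 50.0 mg/L

y_t = L₀(1 − e^(−k_d t)) = 56.4 × (1 − e^(−0.337×6.48))
= 56.4 × (1 − 0.1126) = 56.4 × 0.8874 = 50.05 mg/L.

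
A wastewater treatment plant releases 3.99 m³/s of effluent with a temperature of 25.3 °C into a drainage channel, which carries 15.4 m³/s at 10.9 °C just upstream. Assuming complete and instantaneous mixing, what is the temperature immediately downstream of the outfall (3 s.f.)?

13.9 °C

Flow-weighted mixing: C = (Q_r C_r + Q_w C_w)/(Q_r + Q_w)
= (15.4×10.9 + 3.99×25.3)/(15.4 + 3.99) = 268.8/19.39 = 13.86 °C.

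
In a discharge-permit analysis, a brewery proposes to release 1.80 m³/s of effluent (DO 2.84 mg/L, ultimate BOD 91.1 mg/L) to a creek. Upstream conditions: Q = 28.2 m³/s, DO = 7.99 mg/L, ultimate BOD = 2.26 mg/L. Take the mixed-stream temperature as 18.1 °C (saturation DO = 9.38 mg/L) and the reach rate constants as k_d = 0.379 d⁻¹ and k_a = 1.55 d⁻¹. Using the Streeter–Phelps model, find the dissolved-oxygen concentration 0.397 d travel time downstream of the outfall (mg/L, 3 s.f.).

DO ≈ 7.68 mg/L

Mixed DO = (28.2×7.99 + 1.80×2.84)/(28.2+1.80) = 230.4/30.00 = 7.681 mg/L.
Mixed L₀ = (28.2×2.26 + 1.80×91.1)/(30.00) = 227.7/30.00 = 7.590 mg/L.
Initial deficit D₀ = C_s − DO₀ = 9.38 − 7.681 = 1.699 mg/L.
D(0.397) = [0.379×7.590/(1.55−0.379)](e^(−0.379×0.397) − e^(−1.55×0.397)) + 1.699 e^(−1.55×0.397)
= 2.457 × (0.8603 − 0.5405) + 1.699 × 0.5405 = 1.704 mg/L.
DO = 9.38 − 1.704 = 7.676 mg/L.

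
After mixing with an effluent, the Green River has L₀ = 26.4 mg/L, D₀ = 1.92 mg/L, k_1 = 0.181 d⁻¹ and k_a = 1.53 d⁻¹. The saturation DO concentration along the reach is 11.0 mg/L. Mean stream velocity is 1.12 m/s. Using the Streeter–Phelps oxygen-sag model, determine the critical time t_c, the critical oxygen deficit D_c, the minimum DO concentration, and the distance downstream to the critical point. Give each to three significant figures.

t_c ≈ 1.00 d; D_c ≈ 2.60 mg/L; min DO ≈ 8.40 mg/L; x_c ≈ 97.1 km

At the critical point dD/dt = 0, so k_1 L₀ e^(−k_1 t) = k_a D. Substituting D(t) from the Streeter–Phelps equation and solving for t gives
t_c = ln[(k_a/k_1)(1 − D₀(k_a−k_1)/(k_1 L₀))] / (k_a−k_1).
Here k_a−k_1 = 1.349 d⁻¹ and 1 − D₀(k_a−k_1)/(k_1 L₀) = 1 − 1.92×1.349/(0.181×26.4) = 0.4580, so
t_c = ln(8.453 × 0.4580) / 1.349 = 1.354 / 1.349 = 1.003 d.
D_c = (k_1/k_a) L₀ e^(−k_1 t_c) = (0.181/1.53) × 26.4 × e^(−0.181×1.003) = 0.1183 × 26.4 × 0.8339 = 2.604 mg/L.
Minimum DO = C_s − D_c = 11.0 − 2.604 = 8.396 mg/L.
x_c = v t_c = 1.12 m/s × 1.003 d × 86400 s/d = 97090 m ≈ 97.1 km.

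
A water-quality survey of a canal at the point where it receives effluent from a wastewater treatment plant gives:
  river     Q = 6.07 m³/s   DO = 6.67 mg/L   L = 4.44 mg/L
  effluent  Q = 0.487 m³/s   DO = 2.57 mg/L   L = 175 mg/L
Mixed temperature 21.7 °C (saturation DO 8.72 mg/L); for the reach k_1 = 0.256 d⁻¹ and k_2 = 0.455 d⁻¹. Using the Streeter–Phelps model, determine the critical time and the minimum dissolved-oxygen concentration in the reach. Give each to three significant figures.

t_c ≈ 2.32 d; minimum DO ≈ 3.41 mg/L

Mixed DO = (6.07×6.67 + 0.487×2.57)/(6.07+0.487) = 41.74/6.557 = 6.365 mg/L.
Mixed L₀ = (6.07×4.44 + 0.487×175)/(6.557) = 112.2/6.557 = 17.11 mg/L.
Initial deficit D₀ = C_s − DO₀ = 8.72 − 6.365 = 2.355 mg/L.
t_c = (1/0.1990) ln[(0.455/0.256)(1 − 2.355×0.1990/(0.256×17.11))] = 5.025 × ln(1.587) = 2.321 d.
D_c = (0.256/0.455) × 17.11 × e^(−0.256×2.321) = 0.5626 × 17.11 × 0.5520 = 5.313 mg/L.
Minimum DO = 8.72 − 5.313 = 3.407 mg/L.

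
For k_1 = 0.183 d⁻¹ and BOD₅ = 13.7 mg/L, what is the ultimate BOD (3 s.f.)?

L₀ ≈ 22.9 mg/L

BOD₅ = L₀(1 − e^(−5k_1)) ⇒ L₀ = BOD₅ / (1 − e^(−5×0.183))
= 13.7 / (1 − 0.4005) = 13.7 / 0.5995 = 22.85 mg/L.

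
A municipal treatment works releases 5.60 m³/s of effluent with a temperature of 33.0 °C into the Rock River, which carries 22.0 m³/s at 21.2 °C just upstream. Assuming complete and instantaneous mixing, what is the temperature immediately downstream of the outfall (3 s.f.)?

23.6 °C

Flow-weighted mixing: C = (Q_r C_r + Q_w C_w)/(Q_r + Q_w)
= (22.0×21.2 + 5.60×33.0)/(22.0 + 5.60) = 651.2/27.60 = 23.59 °C.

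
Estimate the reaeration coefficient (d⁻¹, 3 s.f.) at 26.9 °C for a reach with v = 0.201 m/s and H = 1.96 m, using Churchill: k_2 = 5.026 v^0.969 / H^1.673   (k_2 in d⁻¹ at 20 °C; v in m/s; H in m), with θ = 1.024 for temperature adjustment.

k_2 ≈ 0.406 d⁻¹

k_2(20) = 5.026 × 0.201^0.969 / 1.96^1.673 = 5.026 × 0.2113 / 3.083 = 0.3444 d⁻¹.
k_2(26.9) = 0.3444 × 1.024^(26.9−20) = 0.3444 × 1.178 = 0.4056 d⁻¹.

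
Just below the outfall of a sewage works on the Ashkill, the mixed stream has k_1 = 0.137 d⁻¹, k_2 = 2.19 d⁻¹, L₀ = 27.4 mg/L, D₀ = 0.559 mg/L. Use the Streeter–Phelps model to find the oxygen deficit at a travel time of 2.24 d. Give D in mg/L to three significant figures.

k_1 L₀/(k_2−k_1) = 0.137×27.4/(2.19−0.137) = 3.754/2.053 = 1.828 mg/L.
e^(−k_1 t) = e^(−0.137×2.240) = 0.7357; e^(−k_2 t) = e^(−2.19×2.240) = 0.007405.
D = 1.828 × (0.7357 − 0.007405) + 0.559 × 0.007405 = 1.332 + 0.004139 = 1.336 mg/L.

D ≈ 1.34 mg/L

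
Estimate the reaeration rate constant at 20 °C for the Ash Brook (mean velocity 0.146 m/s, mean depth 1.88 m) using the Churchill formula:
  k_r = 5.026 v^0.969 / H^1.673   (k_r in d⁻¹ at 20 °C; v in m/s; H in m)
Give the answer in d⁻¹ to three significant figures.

k_r = 5.026 × 0.146^0.969 / 1.88^1.673 = 5.026 × 0.1550 / 2.875 = 0.2709 d⁻¹.

k_r ≈ 0.271 d⁻¹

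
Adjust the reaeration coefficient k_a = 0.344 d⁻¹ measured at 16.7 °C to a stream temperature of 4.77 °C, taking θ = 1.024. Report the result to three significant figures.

k_a(T₂) = k_a(T₁) · θ^(T₂−T₁) = 0.344 × 1.024^(4.77−16.7)
= 0.344 × 1.024^-11.9 = 0.344 × 0.7536 = 0.2592 d⁻¹.

k_a ≈ 0.259 d⁻¹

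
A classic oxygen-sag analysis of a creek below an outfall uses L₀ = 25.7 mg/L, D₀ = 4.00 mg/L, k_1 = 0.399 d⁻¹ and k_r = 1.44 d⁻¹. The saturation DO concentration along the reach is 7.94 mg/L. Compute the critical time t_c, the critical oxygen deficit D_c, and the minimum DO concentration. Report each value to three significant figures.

t_c = [1/(k_r−k_1)] ln[(k_r/k_1)(1 − D₀(k_r−k_1)/(k_1 L₀))]
= [1/(1.44−0.399)] ln[(1.44/0.399)(1 − 4.00×1.041/(0.399×25.7))]
= (1/1.041) ln[3.609 × 0.5939] = 0.9606 × ln(2.143) = 0.9606 × 0.7624 = 0.7324 d.
D_c = (k_1/k_r) L₀ e^(−k_1 t_c) = (0.399/1.44) × 25.7 × e^(−0.399×0.7324) = 0.2771 × 25.7 × 0.7466 = 5.317 mg/L.
Minimum DO = C_s − D_c = 7.94 − 5.317 = 2.623 mg/L.

t_c ≈ 0.732 d; D_c ≈ 5.32 mg/L; min DO ≈ 2.62 mg/L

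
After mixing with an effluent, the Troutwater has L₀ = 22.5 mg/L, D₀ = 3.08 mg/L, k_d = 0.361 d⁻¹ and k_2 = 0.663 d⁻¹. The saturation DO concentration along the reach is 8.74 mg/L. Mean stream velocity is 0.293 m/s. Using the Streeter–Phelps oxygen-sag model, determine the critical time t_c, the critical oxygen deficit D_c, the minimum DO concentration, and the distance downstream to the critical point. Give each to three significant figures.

With k_2/k_d = 1.837 and 1 − D₀(k_2−k_d)/(k_d L₀) = 0.8855,
t_c = ln(1.837 × 0.8855) / (0.663 − 0.361) = ln(1.626) / 0.3020 = 0.4863/0.3020 = 1.610 d.
L(t_c) = L₀ e^(−k_d t_c) = 22.5 × 0.5592 = 12.58 mg/L, and at the critical point k_2 D_c = k_d L, so D_c = (0.361/0.663) × 12.58 = 6.851 mg/L.
Minimum DO = C_s − D_c = 8.74 − 6.851 = 1.889 mg/L.
x_c = v t_c = 0.293 m/s × 1.610 d × 86400 s/d = 40760 m ≈ 40.8 km.

t_c ≈ 1.61 d; D_c ≈ 6.85 mg/L; min DO ≈ 1.89 mg/L; x_c ≈ 40.8 km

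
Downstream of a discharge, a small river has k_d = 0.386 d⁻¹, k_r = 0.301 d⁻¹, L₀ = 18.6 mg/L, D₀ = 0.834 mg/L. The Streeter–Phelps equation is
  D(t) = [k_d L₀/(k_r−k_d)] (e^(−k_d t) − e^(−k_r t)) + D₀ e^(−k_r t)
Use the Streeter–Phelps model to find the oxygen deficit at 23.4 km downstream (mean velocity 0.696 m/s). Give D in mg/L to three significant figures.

D ≈ 3.19 mg/L

Travel time t = x/v = 23.4 km / (0.696 m/s) = 23400 m / 0.696 m/s = 33620 s = 0.3891 d.
k_d L₀/(k_r−k_d) = 0.386×18.6/(0.301−0.386) = 7.180/-0.08500 = -84.47 mg/L.
e^(−k_d t) = e^(−0.386×0.3891) = 0.8605; e^(−k_r t) = e^(−0.301×0.3891) = 0.8895.
D = -84.47 × (0.8605 − 0.8895) + 0.834 × 0.8895 = 2.444 + 0.7418 = 3.186 mg/L.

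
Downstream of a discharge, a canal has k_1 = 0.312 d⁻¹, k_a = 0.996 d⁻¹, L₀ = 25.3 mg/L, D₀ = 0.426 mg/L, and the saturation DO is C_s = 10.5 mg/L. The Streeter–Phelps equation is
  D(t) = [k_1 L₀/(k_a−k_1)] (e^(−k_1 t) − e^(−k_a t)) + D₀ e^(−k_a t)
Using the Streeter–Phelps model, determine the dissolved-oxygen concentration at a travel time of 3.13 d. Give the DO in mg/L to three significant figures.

k_1 L₀/(k_a−k_1) = 0.312×25.3/(0.996−0.312) = 7.894/0.6840 = 11.54 mg/L.
e^(−k_1 t) = e^(−0.312×3.130) = 0.3766; e^(−k_a t) = e^(−0.996×3.130) = 0.04427.
D = 11.54 × (0.3766 − 0.04427) + 0.426 × 0.04427 = 3.835 + 0.01886 = 3.854 mg/L.
DO = C_s − D = 10.5 − 3.854 = 6.646 mg/L.

DO ≈ 6.65 mg/L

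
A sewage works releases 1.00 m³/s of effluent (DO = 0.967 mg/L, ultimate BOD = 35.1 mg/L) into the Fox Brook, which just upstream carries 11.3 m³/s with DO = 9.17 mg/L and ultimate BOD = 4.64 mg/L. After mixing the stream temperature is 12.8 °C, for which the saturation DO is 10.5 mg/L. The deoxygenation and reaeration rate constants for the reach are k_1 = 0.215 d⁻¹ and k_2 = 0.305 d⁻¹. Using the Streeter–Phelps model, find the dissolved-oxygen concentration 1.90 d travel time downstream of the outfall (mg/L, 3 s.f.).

Mixed DO = (11.3×9.17 + 1.00×0.967)/(11.3+1.00) = 104.6/12.30 = 8.503 mg/L.
Mixed L₀ = (11.3×4.64 + 1.00×35.1)/(12.30) = 87.53/12.30 = 7.116 mg/L.
Initial deficit D₀ = C_s − DO₀ = 10.5 − 8.503 = 1.997 mg/L.
D(1.90) = [0.215×7.116/(0.305−0.215)](e^(−0.215×1.90) − e^(−0.305×1.90)) + 1.997 e^(−0.305×1.90)
= 17.00 × (0.6646 − 0.5602) + 1.997 × 0.5602 = 2.895 mg/L.
DO = 10.5 − 2.895 = 7.605 mg/L.

DO ≈ 7.61 mg/L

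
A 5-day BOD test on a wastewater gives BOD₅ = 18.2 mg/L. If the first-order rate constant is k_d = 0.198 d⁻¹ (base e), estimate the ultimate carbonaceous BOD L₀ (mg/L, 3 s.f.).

BOD₅ = L₀(1 − e^(−5k_d)) ⇒ L₀ = BOD₅ / (1 − e^(−5×0.198))
= 18.2 / (1 − 0.3716) = 18.2 / 0.6284 = 28.96 mg/L.

L₀ ≈ 29.0 mg/L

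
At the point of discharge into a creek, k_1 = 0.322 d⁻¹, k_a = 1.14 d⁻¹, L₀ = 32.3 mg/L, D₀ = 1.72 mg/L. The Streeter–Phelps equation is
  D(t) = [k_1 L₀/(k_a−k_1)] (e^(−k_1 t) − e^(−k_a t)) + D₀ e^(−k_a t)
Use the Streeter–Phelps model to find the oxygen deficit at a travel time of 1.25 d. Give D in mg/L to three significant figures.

D ≈ 5.86 mg/L

k_1 L₀/(k_a−k_1) = 0.322×32.3/(1.14−0.322) = 10.40/0.8180 = 12.71 mg/L.
e^(−k_1 t) = e^(−0.322×1.250) = 0.6686; e^(−k_a t) = e^(−1.14×1.250) = 0.2405.
D = 12.71 × (0.6686 − 0.2405) + 1.72 × 0.2405 = 5.444 + 0.4137 = 5.857 mg/L.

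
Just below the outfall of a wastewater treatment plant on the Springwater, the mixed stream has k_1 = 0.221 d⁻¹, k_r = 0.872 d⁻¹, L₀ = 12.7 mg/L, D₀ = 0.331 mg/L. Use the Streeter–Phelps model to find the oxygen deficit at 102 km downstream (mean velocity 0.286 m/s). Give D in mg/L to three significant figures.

Travel time t = x/v = 102 km / (0.286 m/s) = 102000 m / 0.286 m/s = 356600 s = 4.128 d.
k_1 L₀/(k_r−k_1) = 0.221×12.7/(0.872−0.221) = 2.807/0.6510 = 4.311 mg/L.
e^(−k_1 t) = e^(−0.221×4.128) = 0.4016; e^(−k_r t) = e^(−0.872×4.128) = 0.02734.
D = 4.311 × (0.4016 − 0.02734) + 0.331 × 0.02734 = 1.614 + 0.009049 = 1.623 mg/L.

D ≈ 1.62 mg/L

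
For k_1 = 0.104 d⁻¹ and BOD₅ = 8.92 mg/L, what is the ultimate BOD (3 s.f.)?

L₀ ≈ 22.0 mg/L

BOD₅ = L₀(1 − e^(−5k_1)) ⇒ L₀ = BOD₅ / (1 − e^(−5×0.104))
= 8.92 / (1 − 0.5945) = 8.92 / 0.4055 = 22.00 mg/L.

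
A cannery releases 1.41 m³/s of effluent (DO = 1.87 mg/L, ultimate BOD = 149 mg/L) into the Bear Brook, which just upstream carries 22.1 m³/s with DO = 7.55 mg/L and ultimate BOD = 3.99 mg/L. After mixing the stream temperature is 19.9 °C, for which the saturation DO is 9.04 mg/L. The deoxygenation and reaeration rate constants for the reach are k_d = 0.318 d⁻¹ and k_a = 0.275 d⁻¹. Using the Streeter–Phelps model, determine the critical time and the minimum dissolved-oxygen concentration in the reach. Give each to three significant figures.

t_c ≈ 2.93 d; minimum DO ≈ 3.26 mg/L

Mixed DO = (22.1×7.55 + 1.41×1.87)/(22.1+1.41) = 169.5/23.51 = 7.209 mg/L.
Mixed L₀ = (22.1×3.99 + 1.41×149)/(23.51) = 298.3/23.51 = 12.69 mg/L.
Initial deficit D₀ = C_s − DO₀ = 9.04 − 7.209 = 1.831 mg/L.
t_c = (1/-0.04300) ln[(0.275/0.318)(1 − 1.831×-0.04300/(0.318×12.69))] = -23.26 × ln(0.8817) = 2.929 d.
D_c = (0.318/0.275) × 12.69 × e^(−0.318×2.929) = 1.156 × 12.69 × 0.3940 = 5.780 mg/L.
Minimum DO = 9.04 − 5.780 = 3.260 mg/L.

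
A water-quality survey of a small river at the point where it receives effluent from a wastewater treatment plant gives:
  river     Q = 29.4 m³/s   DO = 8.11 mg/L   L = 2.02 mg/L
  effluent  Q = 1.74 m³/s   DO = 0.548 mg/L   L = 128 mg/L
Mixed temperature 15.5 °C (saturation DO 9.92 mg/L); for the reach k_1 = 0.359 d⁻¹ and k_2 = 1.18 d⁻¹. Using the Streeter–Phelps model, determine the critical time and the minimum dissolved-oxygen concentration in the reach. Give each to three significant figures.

Mixed DO = (29.4×8.11 + 1.74×0.548)/(29.4+1.74) = 239.4/31.14 = 7.687 mg/L.
Mixed L₀ = (29.4×2.02 + 1.74×128)/(31.14) = 282.1/31.14 = 9.059 mg/L.
Initial deficit D₀ = C_s − DO₀ = 9.92 − 7.687 = 2.233 mg/L.
t_c = (1/0.8210) ln[(1.18/0.359)(1 − 2.233×0.8210/(0.359×9.059))] = 1.218 × ln(1.434) = 0.4395 d.
D_c = (0.359/1.18) × 9.059 × e^(−0.359×0.4395) = 0.3042 × 9.059 × 0.8540 = 2.354 mg/L.
Minimum DO = 9.92 − 2.354 = 7.566 mg/L.

t_c ≈ 0.439 d; minimum DO ≈ 7.57 mg/L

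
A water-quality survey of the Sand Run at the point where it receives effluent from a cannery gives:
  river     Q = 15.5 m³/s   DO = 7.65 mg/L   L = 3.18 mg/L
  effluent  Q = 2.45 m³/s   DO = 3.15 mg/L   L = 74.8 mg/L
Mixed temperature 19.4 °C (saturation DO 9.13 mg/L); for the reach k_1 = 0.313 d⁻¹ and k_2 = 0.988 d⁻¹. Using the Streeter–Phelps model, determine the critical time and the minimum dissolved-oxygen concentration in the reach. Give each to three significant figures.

t_c ≈ 1.07 d; minimum DO ≈ 6.19 mg/L

Mixed DO = (15.5×7.65 + 2.45×3.15)/(15.5+2.45) = 126.3/17.95 = 7.036 mg/L.
Mixed L₀ = (15.5×3.18 + 2.45×74.8)/(17.95) = 232.6/17.95 = 12.96 mg/L.
Initial deficit D₀ = C_s − DO₀ = 9.13 − 7.036 = 2.094 mg/L.
t_c = (1/0.6750) ln[(0.988/0.313)(1 − 2.094×0.6750/(0.313×12.96))] = 1.481 × ln(2.056) = 1.068 d.
D_c = (0.313/0.988) × 12.96 × e^(−0.313×1.068) = 0.3168 × 12.96 × 0.7159 = 2.938 mg/L.
Minimum DO = 9.13 − 2.938 = 6.192 mg/L.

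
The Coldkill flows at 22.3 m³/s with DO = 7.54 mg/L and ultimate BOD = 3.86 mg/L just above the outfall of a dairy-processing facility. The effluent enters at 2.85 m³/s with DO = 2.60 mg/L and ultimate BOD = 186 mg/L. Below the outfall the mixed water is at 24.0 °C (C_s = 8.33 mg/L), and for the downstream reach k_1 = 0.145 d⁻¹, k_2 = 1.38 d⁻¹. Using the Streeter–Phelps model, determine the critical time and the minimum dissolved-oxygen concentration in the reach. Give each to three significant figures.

Mixed DO = (22.3×7.54 + 2.85×2.60)/(22.3+2.85) = 175.6/25.15 = 6.980 mg/L.
Mixed L₀ = (22.3×3.86 + 2.85×186)/(25.15) = 616.2/25.15 = 24.50 mg/L.
Initial deficit D₀ = C_s − DO₀ = 8.33 − 6.980 = 1.350 mg/L.
t_c = (1/1.235) ln[(1.38/0.145)(1 − 1.350×1.235/(0.145×24.50))] = 0.8097 × ln(5.051) = 1.311 d.
D_c = (0.145/1.38) × 24.50 × e^(−0.145×1.311) = 0.1051 × 24.50 × 0.8268 = 2.128 mg/L.
Minimum DO = 8.33 − 2.128 = 6.202 mg/L.

t_c ≈ 1.31 d; minimum DO ≈ 6.20 mg/L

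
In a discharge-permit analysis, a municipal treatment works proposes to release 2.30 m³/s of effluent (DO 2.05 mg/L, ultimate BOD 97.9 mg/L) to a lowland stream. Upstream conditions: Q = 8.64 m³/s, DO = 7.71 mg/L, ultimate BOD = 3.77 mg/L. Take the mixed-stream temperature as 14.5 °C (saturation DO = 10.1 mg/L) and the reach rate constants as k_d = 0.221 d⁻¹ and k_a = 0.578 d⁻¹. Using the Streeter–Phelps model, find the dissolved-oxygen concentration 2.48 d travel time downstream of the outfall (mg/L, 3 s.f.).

Mixed DO = (8.64×7.71 + 2.30×2.05)/(8.64+2.30) = 71.33/10.94 = 6.520 mg/L.
Mixed L₀ = (8.64×3.77 + 2.30×97.9)/(10.94) = 257.7/10.94 = 23.56 mg/L.
Initial deficit D₀ = C_s − DO₀ = 10.1 − 6.520 = 3.580 mg/L.
D(2.48) = [0.221×23.56/(0.578−0.221)](e^(−0.221×2.48) − e^(−0.578×2.48)) + 3.580 e^(−0.578×2.48)
= 14.58 × (0.5781 − 0.2385) + 3.580 × 0.2385 = 5.806 mg/L.
DO = 10.1 − 5.806 = 4.294 mg/L.

DO ≈ 4.29 mg/L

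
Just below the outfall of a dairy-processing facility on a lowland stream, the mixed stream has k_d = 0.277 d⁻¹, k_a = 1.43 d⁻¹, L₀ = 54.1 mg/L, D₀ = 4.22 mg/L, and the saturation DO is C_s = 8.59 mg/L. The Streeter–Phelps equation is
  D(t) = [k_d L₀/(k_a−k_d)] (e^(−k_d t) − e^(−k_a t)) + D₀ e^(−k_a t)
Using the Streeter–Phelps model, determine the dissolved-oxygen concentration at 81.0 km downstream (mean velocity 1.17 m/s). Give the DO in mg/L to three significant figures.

Travel time t = x/v = 81.0 km / (1.17 m/s) = 81000 m / 1.17 m/s = 69230 s = 0.8013 d.
k_d L₀/(k_a−k_d) = 0.277×54.1/(1.43−0.277) = 14.99/1.153 = 13.00 mg/L.
e^(−k_d t) = e^(−0.277×0.8013) = 0.8010; e^(−k_a t) = e^(−1.43×0.8013) = 0.3180.
D = 13.00 × (0.8010 − 0.3180) + 4.22 × 0.3180 = 6.278 + 1.342 = 7.619 mg/L.
DO = C_s − D = 8.59 − 7.619 = 0.9707 mg/L.

DO ≈ 0.971 mg/L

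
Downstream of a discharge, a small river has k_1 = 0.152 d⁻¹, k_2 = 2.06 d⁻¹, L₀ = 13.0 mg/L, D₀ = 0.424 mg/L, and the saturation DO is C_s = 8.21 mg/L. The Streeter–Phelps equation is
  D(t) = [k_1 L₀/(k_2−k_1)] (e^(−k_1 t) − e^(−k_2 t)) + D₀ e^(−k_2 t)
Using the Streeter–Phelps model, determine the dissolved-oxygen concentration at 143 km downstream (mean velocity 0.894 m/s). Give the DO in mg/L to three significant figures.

DO ≈ 7.44 mg/L

Travel time t = x/v = 143 km / (0.894 m/s) = 143000 m / 0.894 m/s = 160000 s = 1.851 d.
k_1 L₀/(k_2−k_1) = 0.152×13.0/(2.06−0.152) = 1.976/1.908 = 1.036 mg/L.
e^(−k_1 t) = e^(−0.152×1.851) = 0.7547; e^(−k_2 t) = e^(−2.06×1.851) = 0.02207.
D = 1.036 × (0.7547 − 0.02207) + 0.424 × 0.02207 = 0.7588 + 0.009356 = 0.7681 mg/L.
DO = C_s − D = 8.21 − 0.7681 = 7.442 mg/L.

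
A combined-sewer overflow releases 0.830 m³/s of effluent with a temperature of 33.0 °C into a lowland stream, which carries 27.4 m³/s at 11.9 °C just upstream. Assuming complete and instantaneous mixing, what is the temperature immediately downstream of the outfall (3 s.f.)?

Flow-weighted mixing: C = (Q_r C_r + Q_w C_w)/(Q_r + Q_w)
= (27.4×11.9 + 0.830×33.0)/(27.4 + 0.830) = 353.4/28.23 = 12.52 °C.

12.5 °C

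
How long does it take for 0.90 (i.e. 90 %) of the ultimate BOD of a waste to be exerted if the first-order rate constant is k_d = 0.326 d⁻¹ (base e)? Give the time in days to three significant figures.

y/L₀ = 1 − e^(−k_d t) = 0.90 ⇒ e^(−k_d t) = 0.100
t = −ln(0.100) / 0.326 = 2.303 / 0.326 = 7.063 d.

t ≈ 7.06 d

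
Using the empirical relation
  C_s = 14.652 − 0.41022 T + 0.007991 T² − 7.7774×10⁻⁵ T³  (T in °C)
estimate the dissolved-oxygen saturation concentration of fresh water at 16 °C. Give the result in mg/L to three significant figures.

C_s ≈ 9.82 mg/L

C_s = 14.652 − 0.41022×16 + 0.007991×16² − 7.7774×10⁻⁵×16³ = 9.816 mg/L.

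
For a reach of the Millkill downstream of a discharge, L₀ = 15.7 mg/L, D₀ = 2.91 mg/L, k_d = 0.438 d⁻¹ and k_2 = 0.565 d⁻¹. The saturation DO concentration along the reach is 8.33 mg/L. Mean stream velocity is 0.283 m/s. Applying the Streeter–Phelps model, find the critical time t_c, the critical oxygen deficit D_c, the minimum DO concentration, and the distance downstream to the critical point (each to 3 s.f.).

At the critical point dD/dt = 0, so k_d L₀ e^(−k_d t) = k_2 D. Substituting D(t) from the Streeter–Phelps equation and solving for t gives
t_c = ln[(k_2/k_d)(1 − D₀(k_2−k_d)/(k_d L₀))] / (k_2−k_d).
Here k_2−k_d = 0.1270 d⁻¹ and 1 − D₀(k_2−k_d)/(k_d L₀) = 1 − 2.91×0.1270/(0.438×15.7) = 0.9463, so
t_c = ln(1.290 × 0.9463) / 0.1270 = 0.1994 / 0.1270 = 1.570 d.
D_c = (k_d/k_2) L₀ e^(−k_d t_c) = (0.438/0.565) × 15.7 × e^(−0.438×1.570) = 0.7752 × 15.7 × 0.5028 = 6.119 mg/L.
Minimum DO = C_s − D_c = 8.33 − 6.119 = 2.211 mg/L.
x_c = v t_c = 0.283 m/s × 1.570 d × 86400 s/d = 38380 m ≈ 38.4 km.

t_c ≈ 1.57 d; D_c ≈ 6.12 mg/L; min DO ≈ 2.21 mg/L; x_c ≈ 38.4 km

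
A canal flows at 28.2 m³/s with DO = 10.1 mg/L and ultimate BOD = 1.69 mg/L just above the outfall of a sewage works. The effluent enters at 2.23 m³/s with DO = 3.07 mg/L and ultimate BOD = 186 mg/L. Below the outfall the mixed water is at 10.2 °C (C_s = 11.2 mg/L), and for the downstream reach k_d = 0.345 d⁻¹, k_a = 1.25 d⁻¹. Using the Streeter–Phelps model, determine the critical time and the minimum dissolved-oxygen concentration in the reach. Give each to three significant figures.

Mixed DO = (28.2×10.1 + 2.23×3.07)/(28.2+2.23) = 291.7/30.43 = 9.585 mg/L.
Mixed L₀ = (28.2×1.69 + 2.23×186)/(30.43) = 462.4/30.43 = 15.20 mg/L.
Initial deficit D₀ = C_s − DO₀ = 11.2 − 9.585 = 1.615 mg/L.
t_c = (1/0.9050) ln[(1.25/0.345)(1 − 1.615×0.9050/(0.345×15.20))] = 1.105 × ln(2.613) = 1.061 d.
D_c = (0.345/1.25) × 15.20 × e^(−0.345×1.061) = 0.2760 × 15.20 × 0.6934 = 2.908 mg/L.
Minimum DO = 11.2 − 2.908 = 8.292 mg/L.

t_c ≈ 1.06 d; minimum DO ≈ 8.29 mg/L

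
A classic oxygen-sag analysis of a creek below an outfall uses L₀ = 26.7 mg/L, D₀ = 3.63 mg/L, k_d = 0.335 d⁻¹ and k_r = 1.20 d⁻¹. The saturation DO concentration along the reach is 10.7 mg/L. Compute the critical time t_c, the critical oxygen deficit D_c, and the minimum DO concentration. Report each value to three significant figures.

t_c ≈ 0.975 d; D_c ≈ 5.38 mg/L; min DO ≈ 5.32 mg/L

At the critical point dD/dt = 0, so k_d L₀ e^(−k_d t) = k_r D. Substituting D(t) from the Streeter–Phelps equation and solving for t gives
t_c = ln[(k_r/k_d)(1 − D₀(k_r−k_d)/(k_d L₀))] / (k_r−k_d).
Here k_r−k_d = 0.8650 d⁻¹ and 1 − D₀(k_r−k_d)/(k_d L₀) = 1 − 3.63×0.8650/(0.335×26.7) = 0.6490, so
t_c = ln(3.582 × 0.6490) / 0.8650 = 0.8435 / 0.8650 = 0.9752 d.
D_c = (k_d/k_r) L₀ e^(−k_d t_c) = (0.335/1.20) × 26.7 × e^(−0.335×0.9752) = 0.2792 × 26.7 × 0.7213 = 5.376 mg/L.
Minimum DO = C_s − D_c = 10.7 − 5.376 = 5.324 mg/L.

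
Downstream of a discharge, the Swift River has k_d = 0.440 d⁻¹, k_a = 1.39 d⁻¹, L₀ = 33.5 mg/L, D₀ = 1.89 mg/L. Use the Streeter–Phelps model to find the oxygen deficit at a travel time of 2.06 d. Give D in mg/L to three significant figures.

k_d L₀/(k_a−k_d) = 0.440×33.5/(1.39−0.440) = 14.74/0.9500 = 15.52 mg/L.
e^(−k_d t) = e^(−0.440×2.060) = 0.4040; e^(−k_a t) = e^(−1.39×2.060) = 0.05707.
D = 15.52 × (0.4040 − 0.05707) + 1.89 × 0.05707 = 5.382 + 0.1079 = 5.490 mg/L.

D ≈ 5.49 mg/L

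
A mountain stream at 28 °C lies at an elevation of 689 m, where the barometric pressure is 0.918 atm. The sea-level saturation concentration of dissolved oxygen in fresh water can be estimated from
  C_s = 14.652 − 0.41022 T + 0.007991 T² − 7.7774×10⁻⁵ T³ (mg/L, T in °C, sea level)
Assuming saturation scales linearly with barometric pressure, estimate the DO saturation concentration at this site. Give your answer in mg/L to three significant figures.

C_s ≈ 7.09 mg/L

At sea level: C_s = 14.652 − 0.41022×28 + 0.007991×28² − 7.7774×10⁻⁵×28³ = 7.723 mg/L.
Pressure correction: C_s' = 7.723 × 0.918 = 7.090 mg/L.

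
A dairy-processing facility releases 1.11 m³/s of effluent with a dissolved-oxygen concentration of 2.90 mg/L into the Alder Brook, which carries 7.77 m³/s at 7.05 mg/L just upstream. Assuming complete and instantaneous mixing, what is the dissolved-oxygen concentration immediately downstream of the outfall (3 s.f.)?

Flow-weighted mixing: C = (Q_r C_r + Q_w C_w)/(Q_r + Q_w)
= (7.77×7.05 + 1.11×2.90)/(7.77 + 1.11) = 58.00/8.880 = 6.531 mg/L.

6.53 mg/L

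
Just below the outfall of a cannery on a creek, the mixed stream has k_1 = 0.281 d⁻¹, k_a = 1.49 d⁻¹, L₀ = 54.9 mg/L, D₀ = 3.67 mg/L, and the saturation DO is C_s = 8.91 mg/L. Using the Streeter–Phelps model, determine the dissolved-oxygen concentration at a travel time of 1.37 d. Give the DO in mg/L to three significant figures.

DO ≈ 1.41 mg/L

k_1 L₀/(k_a−k_1) = 0.281×54.9/(1.49−0.281) = 15.43/1.209 = 12.76 mg/L.
e^(−k_1 t) = e^(−0.281×1.370) = 0.6805; e^(−k_a t) = e^(−1.49×1.370) = 0.1299.
D = 12.76 × (0.6805 − 0.1299) + 3.67 × 0.1299 = 7.026 + 0.4766 = 7.502 mg/L.
DO = C_s − D = 8.91 − 7.502 = 1.408 mg/L.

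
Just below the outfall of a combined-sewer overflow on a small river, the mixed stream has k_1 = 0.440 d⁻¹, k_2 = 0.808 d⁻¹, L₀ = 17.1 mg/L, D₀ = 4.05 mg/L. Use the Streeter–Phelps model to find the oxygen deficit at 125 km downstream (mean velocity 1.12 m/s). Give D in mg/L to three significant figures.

D ≈ 5.81 mg/L

Travel time t = x/v = 125 km / (1.12 m/s) = 125000 m / 1.12 m/s = 111600 s = 1.292 d.
k_1 L₀/(k_2−k_1) = 0.440×17.1/(0.808−0.440) = 7.524/0.3680 = 20.45 mg/L.
e^(−k_1 t) = e^(−0.440×1.292) = 0.5664; e^(−k_2 t) = e^(−0.808×1.292) = 0.3521.
D = 20.45 × (0.5664 − 0.3521) + 4.05 × 0.3521 = 4.382 + 1.426 = 5.808 mg/L.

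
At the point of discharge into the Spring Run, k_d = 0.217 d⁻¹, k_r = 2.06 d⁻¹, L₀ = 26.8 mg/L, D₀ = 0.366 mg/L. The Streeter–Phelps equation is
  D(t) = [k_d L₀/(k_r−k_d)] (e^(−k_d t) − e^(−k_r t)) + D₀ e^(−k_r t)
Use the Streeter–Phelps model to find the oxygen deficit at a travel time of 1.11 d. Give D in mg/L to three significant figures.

D ≈ 2.20 mg/L

k_d L₀/(k_r−k_d) = 0.217×26.8/(2.06−0.217) = 5.816/1.843 = 3.156 mg/L.
e^(−k_d t) = e^(−0.217×1.110) = 0.7859; e^(−k_r t) = e^(−2.06×1.110) = 0.1016.
D = 3.156 × (0.7859 − 0.1016) + 0.366 × 0.1016 = 2.159 + 0.03719 = 2.197 mg/L.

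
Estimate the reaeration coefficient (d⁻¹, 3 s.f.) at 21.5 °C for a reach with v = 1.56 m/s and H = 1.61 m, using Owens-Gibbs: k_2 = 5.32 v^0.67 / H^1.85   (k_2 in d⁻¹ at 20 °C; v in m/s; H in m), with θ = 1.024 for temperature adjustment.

k_2(20) = 5.32 × 1.56^0.67 / 1.61^1.85 = 5.32 × 1.347 / 2.413 = 2.969 d⁻¹.
k_2(21.5) = 2.969 × 1.024^(21.5−20) = 2.969 × 1.036 = 3.077 d⁻¹.

k_2 ≈ 3.08 d⁻¹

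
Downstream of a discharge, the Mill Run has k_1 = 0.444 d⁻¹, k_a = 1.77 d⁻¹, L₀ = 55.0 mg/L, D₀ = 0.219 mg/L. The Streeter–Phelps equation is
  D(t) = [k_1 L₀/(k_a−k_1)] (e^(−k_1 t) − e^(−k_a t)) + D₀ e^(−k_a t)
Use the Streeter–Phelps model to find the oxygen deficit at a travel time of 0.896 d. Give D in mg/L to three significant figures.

D ≈ 8.65 mg/L

k_1 L₀/(k_a−k_1) = 0.444×55.0/(1.77−0.444) = 24.42/1.326 = 18.42 mg/L.
e^(−k_1 t) = e^(−0.444×0.8960) = 0.6718; e^(−k_a t) = e^(−1.77×0.8960) = 0.2048.
D = 18.42 × (0.6718 − 0.2048) + 0.219 × 0.2048 = 8.601 + 0.04484 = 8.646 mg/L.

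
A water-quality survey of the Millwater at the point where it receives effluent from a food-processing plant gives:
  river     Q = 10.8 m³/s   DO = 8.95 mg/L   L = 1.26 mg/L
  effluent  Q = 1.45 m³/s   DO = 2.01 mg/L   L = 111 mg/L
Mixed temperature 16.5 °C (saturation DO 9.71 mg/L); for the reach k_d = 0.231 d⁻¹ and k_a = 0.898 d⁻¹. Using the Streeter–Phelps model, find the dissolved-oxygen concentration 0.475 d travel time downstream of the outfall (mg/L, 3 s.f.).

DO ≈ 7.48 mg/L

Mixed DO = (10.8×8.95 + 1.45×2.01)/(10.8+1.45) = 99.57/12.25 = 8.129 mg/L.
Mixed L₀ = (10.8×1.26 + 1.45×111)/(12.25) = 174.6/12.25 = 14.25 mg/L.
Initial deficit D₀ = C_s − DO₀ = 9.71 − 8.129 = 1.581 mg/L.
D(0.475) = [0.231×14.25/(0.898−0.231)](e^(−0.231×0.475) − e^(−0.898×0.475)) + 1.581 e^(−0.898×0.475)
= 4.935 × (0.8961 − 0.6528) + 1.581 × 0.6528 = 2.233 mg/L.
DO = 9.71 − 2.233 = 7.477 mg/L.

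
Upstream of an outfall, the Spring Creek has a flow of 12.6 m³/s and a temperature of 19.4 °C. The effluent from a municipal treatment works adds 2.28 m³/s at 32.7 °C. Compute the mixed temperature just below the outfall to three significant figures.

21.4 °C

Flow-weighted mixing: C = (Q_r C_r + Q_w C_w)/(Q_r + Q_w)
= (12.6×19.4 + 2.28×32.7)/(12.6 + 2.28) = 319.0/14.88 = 21.44 °C.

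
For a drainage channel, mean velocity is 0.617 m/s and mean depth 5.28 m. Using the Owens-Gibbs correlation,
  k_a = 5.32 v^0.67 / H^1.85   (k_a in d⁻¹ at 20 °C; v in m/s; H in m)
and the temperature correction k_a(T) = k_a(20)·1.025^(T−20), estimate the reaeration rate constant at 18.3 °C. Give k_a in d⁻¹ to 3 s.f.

k_a ≈ 0.170 d⁻¹

k_a(20) = 5.32 × 0.617^0.67 / 5.28^1.85 = 5.32 × 0.7236 / 21.72 = 0.1772 d⁻¹.
k_a(18.3) = 0.1772 × 1.025^(18.3−20) = 0.1772 × 0.9589 = 0.1699 d⁻¹.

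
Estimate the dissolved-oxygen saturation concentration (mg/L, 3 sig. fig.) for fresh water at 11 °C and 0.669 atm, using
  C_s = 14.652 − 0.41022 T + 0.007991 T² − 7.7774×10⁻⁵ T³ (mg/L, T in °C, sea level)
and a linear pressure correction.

At sea level: C_s = 14.652 − 0.41022×11 + 0.007991×11² − 7.7774×10⁻⁵×11³ = 11.00 mg/L.
Pressure correction: C_s' = 11.00 × 0.669 = 7.361 mg/L.

C_s ≈ 7.36 mg/L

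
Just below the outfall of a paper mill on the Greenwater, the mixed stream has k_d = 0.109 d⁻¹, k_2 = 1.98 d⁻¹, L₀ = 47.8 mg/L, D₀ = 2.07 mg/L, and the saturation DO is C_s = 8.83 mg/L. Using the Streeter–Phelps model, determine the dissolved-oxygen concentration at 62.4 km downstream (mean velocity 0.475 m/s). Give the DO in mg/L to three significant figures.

Travel time t = x/v = 62.4 km / (0.475 m/s) = 62400 m / 0.475 m/s = 131400 s = 1.520 d.
k_d L₀/(k_2−k_d) = 0.109×47.8/(1.98−0.109) = 5.210/1.871 = 2.785 mg/L.
e^(−k_d t) = e^(−0.109×1.520) = 0.8473; e^(−k_2 t) = e^(−1.98×1.520) = 0.04927.
D = 2.785 × (0.8473 − 0.04927) + 2.07 × 0.04927 = 2.222 + 0.1020 = 2.324 mg/L.
DO = C_s − D = 8.83 − 2.324 = 6.506 mg/L.

DO ≈ 6.51 mg/L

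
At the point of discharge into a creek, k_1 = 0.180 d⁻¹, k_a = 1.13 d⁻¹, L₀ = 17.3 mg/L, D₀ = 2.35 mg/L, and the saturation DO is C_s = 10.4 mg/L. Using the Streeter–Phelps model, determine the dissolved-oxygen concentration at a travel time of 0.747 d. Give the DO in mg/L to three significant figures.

DO ≈ 7.93 mg/L

k_1 L₀/(k_a−k_1) = 0.180×17.3/(1.13−0.180) = 3.114/0.9500 = 3.278 mg/L.
e^(−k_1 t) = e^(−0.180×0.7470) = 0.8742; e^(−k_a t) = e^(−1.13×0.7470) = 0.4299.
D = 3.278 × (0.8742 − 0.4299) + 2.35 × 0.4299 = 1.456 + 1.010 = 2.467 mg/L.
DO = C_s − D = 10.4 − 2.467 = 7.933 mg/L.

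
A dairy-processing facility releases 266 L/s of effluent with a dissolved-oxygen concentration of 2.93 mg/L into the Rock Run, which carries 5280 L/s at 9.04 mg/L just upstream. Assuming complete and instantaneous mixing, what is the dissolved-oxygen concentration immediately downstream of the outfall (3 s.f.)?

Flow-weighted mixing: C = (Q_r C_r + Q_w C_w)/(Q_r + Q_w)
= (5280×9.04 + 266×2.93)/(5280 + 266) = 48510/5546 = 8.747 mg/L.

8.75 mg/L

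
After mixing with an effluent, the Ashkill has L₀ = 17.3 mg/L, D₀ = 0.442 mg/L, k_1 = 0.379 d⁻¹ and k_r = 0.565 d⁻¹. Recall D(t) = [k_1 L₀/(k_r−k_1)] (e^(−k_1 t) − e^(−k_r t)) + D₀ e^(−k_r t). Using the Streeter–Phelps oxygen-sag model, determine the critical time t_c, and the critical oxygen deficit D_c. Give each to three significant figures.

t_c ≈ 2.08 d; D_c ≈ 5.28 mg/L

With k_r/k_1 = 1.491 and 1 − D₀(k_r−k_1)/(k_1 L₀) = 0.9875,
t_c = ln(1.491 × 0.9875) / (0.565 − 0.379) = ln(1.472) / 0.1860 = 0.3867/0.1860 = 2.079 d.
L(t_c) = L₀ e^(−k_1 t_c) = 17.3 × 0.4548 = 7.868 mg/L, and at the critical point k_r D_c = k_1 L, so D_c = (0.379/0.565) × 7.868 = 5.278 mg/L.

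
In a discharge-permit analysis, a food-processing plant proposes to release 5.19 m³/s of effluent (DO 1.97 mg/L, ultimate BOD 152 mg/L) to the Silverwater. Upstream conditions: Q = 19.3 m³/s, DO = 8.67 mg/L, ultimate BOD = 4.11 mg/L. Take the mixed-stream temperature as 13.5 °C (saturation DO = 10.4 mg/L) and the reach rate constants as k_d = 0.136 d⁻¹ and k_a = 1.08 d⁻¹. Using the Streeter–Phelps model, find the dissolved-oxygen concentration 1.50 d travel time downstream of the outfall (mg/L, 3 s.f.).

DO ≈ 6.62 mg/L

Mixed DO = (19.3×8.67 + 5.19×1.97)/(19.3+5.19) = 177.6/24.49 = 7.250 mg/L.
Mixed L₀ = (19.3×4.11 + 5.19×152)/(24.49) = 868.2/24.49 = 35.45 mg/L.
Initial deficit D₀ = C_s − DO₀ = 10.4 − 7.250 = 3.150 mg/L.
D(1.50) = [0.136×35.45/(1.08−0.136)](e^(−0.136×1.50) − e^(−1.08×1.50)) + 3.150 e^(−1.08×1.50)
= 5.107 × (0.8155 − 0.1979) + 3.150 × 0.1979 = 3.777 mg/L.
DO = 10.4 − 3.777 = 6.623 mg/L.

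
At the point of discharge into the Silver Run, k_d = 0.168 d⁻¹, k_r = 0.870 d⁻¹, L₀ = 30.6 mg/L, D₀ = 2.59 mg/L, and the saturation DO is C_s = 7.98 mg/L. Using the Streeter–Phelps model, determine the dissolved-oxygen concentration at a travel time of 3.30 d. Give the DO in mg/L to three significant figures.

DO ≈ 4.04 mg/L

k_d L₀/(k_r−k_d) = 0.168×30.6/(0.870−0.168) = 5.141/0.7020 = 7.323 mg/L.
e^(−k_d t) = e^(−0.168×3.300) = 0.5744; e^(−k_r t) = e^(−0.870×3.300) = 0.05664.
D = 7.323 × (0.5744 − 0.05664) + 2.59 × 0.05664 = 3.792 + 0.1467 = 3.938 mg/L.
DO = C_s − D = 7.98 − 3.938 = 4.042 mg/L.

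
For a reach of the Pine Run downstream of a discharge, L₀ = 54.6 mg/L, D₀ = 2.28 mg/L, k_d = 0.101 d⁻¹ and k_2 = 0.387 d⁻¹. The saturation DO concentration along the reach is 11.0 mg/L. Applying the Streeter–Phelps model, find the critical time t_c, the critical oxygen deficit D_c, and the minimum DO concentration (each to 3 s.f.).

t_c ≈ 4.26 d; D_c ≈ 9.27 mg/L; min DO ≈ 1.73 mg/L

t_c = [1/(k_2−k_d)] ln[(k_2/k_d)(1 − D₀(k_2−k_d)/(k_d L₀))]
= [1/(0.387−0.101)] ln[(0.387/0.101)(1 − 2.28×0.2860/(0.101×54.6))]
= (1/0.2860) ln[3.832 × 0.8818] = 3.497 × ln(3.379) = 3.497 × 1.217 = 4.257 d.
L(t_c) = L₀ e^(−k_d t_c) = 54.6 × 0.6505 = 35.52 mg/L, and at the critical point k_2 D_c = k_d L, so D_c = (0.101/0.387) × 35.52 = 9.270 mg/L.
Minimum DO = C_s − D_c = 11.0 − 9.270 = 1.730 mg/L.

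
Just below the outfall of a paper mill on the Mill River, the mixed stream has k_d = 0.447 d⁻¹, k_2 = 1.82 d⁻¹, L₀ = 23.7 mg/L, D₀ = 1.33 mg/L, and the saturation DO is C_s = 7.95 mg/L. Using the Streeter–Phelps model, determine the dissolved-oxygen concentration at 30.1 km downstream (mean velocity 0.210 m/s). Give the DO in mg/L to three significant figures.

DO ≈ 4.59 mg/L

Travel time t = x/v = 30.1 km / (0.210 m/s) = 30100 m / 0.210 m/s = 143300 s = 1.659 d.
k_d L₀/(k_2−k_d) = 0.447×23.7/(1.82−0.447) = 10.59/1.373 = 7.716 mg/L.
e^(−k_d t) = e^(−0.447×1.659) = 0.4764; e^(−k_2 t) = e^(−1.82×1.659) = 0.04884.
D = 7.716 × (0.4764 − 0.04884) + 1.33 × 0.04884 = 3.299 + 0.06495 = 3.364 mg/L.
DO = C_s − D = 7.95 − 3.364 = 4.586 mg/L.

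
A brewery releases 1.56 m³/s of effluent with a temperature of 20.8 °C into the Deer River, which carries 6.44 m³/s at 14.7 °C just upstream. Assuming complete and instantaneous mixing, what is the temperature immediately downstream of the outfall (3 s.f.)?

Flow-weighted mixing: C = (Q_r C_r + Q_w C_w)/(Q_r + Q_w)
= (6.44×14.7 + 1.56×20.8)/(6.44 + 1.56) = 127.1/8.000 = 15.89 °C.

15.9 °C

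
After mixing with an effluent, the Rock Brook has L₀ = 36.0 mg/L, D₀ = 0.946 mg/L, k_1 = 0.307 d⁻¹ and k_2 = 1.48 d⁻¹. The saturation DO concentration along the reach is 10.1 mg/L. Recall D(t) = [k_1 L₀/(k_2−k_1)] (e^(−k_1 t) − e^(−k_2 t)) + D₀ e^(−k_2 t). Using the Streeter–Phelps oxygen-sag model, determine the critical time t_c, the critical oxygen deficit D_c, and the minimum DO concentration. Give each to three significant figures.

t_c = [1/(k_2−k_1)] ln[(k_2/k_1)(1 − D₀(k_2−k_1)/(k_1 L₀))]
= [1/(1.48−0.307)] ln[(1.48/0.307)(1 − 0.946×1.173/(0.307×36.0))]
= (1/1.173) ln[4.821 × 0.8996] = 0.8525 × ln(4.337) = 0.8525 × 1.467 = 1.251 d.
D_c = (k_1/k_2) L₀ e^(−k_1 t_c) = (0.307/1.48) × 36.0 × e^(−0.307×1.251) = 0.2074 × 36.0 × 0.6811 = 5.086 mg/L.
Minimum DO = C_s − D_c = 10.1 − 5.086 = 5.014 mg/L.

t_c ≈ 1.25 d; D_c ≈ 5.09 mg/L; min DO ≈ 5.01 mg/L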